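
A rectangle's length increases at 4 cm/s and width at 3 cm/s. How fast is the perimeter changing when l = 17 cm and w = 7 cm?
14 cm/s

P = 2(l + w)
dP/dt = 2(dl/dt + dw/dt) = 2(4 + 3) = 14 cm/s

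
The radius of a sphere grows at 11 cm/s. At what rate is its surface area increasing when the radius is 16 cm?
1408π cm²/s

S = 4πr²
dS/dt = dS/dr · dr/dt = 8πr · 11
At r = 16: dS/dt = 1408π cm²/s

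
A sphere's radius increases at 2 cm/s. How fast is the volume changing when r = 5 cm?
200π cm³/s

V = (4/3)πr³
dV/dt = dV/dr · dr/dt = 4πr² · 2
At r = 5: dV/dt = 200π cm³/s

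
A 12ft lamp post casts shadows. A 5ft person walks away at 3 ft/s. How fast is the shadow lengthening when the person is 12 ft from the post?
15/7 ft/s

By similar triangles: 12/(x+s) = 5/s
Solving: s = 5x/7
ds/dt = 5/7 · dx/dt = 5/7 · 3 = 15/7 ft/s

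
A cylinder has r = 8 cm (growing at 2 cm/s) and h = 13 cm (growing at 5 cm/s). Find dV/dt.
736π cm³/s

V = πr²h
dV/dt = 2πrh·dr/dt + πr²·dh/dt
= 2π(8)(13)(2) + π(8)²(5)
= 736π cm³/s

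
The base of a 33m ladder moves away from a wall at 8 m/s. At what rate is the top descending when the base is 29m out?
58√62/31 ≈ 14.73 m/s

x² + y² = 33²
2x·dx/dt + 2y·dy/dt = 0
dy/dt = -x/y · dx/dt = -29/(2√62) · 8 = -58√62/31 m/s
The top is descending at 58√62/31 ≈ 14.73 m/s.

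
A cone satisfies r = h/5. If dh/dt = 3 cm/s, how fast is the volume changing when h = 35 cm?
147π cm³/s

V = (1/3)π(h/5)²h = πh³/75
dV/dt = πh²/25 · 3
At h = 35: dV/dt = 147π cm³/s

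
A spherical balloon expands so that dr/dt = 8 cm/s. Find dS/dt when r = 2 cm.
128π cm²/s

S = 4πr²
dS/dt = dS/dr · dr/dt = 8πr · 8
At r = 2: dS/dt = 128π cm²/s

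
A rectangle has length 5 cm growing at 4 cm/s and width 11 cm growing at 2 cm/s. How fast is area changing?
54 cm²/s

A = lw
dA/dt = w·dl/dt + l·dw/dt = 11·4 + 5·2 = 54 cm²/s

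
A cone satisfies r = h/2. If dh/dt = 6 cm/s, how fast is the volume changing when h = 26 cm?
1014π cm³/s

V = (1/3)π(h/2)²h = πh³/12
dV/dt = πh²/4 · 6
At h = 26: dV/dt = 1014π cm³/s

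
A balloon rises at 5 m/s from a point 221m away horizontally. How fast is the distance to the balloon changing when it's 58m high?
58√52205/10441 ≈ 1.269 m/s

z² = 221² + y²
z = √(221² + 58²) = √52205
dz/dt = y/z · dy/dt = 58/√52205 · 5 = 58√52205/10441 ≈ 1.269 m/s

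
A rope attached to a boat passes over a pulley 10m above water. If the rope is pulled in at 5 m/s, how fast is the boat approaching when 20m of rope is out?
10√3/3 ≈ 5.774 m/s

rope² = x² + 10²
x = √(20² - 10²) = 10√3
dx/dt = (rope/x) · d(rope)/dt = (20/(10√3)) · (-5) = -10√3/3 m/s
The boat approaches at 10√3/3 ≈ 5.774 m/s.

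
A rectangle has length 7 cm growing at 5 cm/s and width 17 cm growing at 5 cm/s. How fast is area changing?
120 cm²/s

A = lw
dA/dt = w·dl/dt + l·dw/dt = 17·5 + 7·5 = 120 cm²/s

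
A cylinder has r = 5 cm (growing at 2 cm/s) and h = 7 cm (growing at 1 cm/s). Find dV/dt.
165π cm³/s

V = πr²h
dV/dt = 2πrh·dr/dt + πr²·dh/dt
= 2π(5)(7)(2) + π(5)²(1)
= 165π cm³/s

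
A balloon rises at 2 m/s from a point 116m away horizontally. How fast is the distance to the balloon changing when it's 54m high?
54√4093/4093 ≈ 0.8441 m/s

z² = 116² + y²
z = √(116² + 54²) = 2√4093
dz/dt = y/z · dy/dt = 54/(2√4093) · 2 = 54√4093/4093 ≈ 0.8441 m/s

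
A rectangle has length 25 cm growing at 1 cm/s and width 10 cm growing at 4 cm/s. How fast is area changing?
110 cm²/s

A = lw
dA/dt = w·dl/dt + l·dw/dt = 10·1 + 25·4 = 110 cm²/s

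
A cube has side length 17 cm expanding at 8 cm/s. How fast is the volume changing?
6936 cm³/s

V = s³
dV/dt = 3s² · ds/dt = 3·17²·8 = 6936 cm³/s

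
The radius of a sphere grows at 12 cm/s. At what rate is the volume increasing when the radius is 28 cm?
37632π cm³/s

V = (4/3)πr³
dV/dt = dV/dr · dr/dt = 4πr² · 12
At r = 28: dV/dt = 37632π cm³/s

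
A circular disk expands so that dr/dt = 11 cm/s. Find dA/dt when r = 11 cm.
242π cm²/s

A = πr²
dA/dt = 2πr · dr/dt = 2π(11)(11) = 242π cm²/s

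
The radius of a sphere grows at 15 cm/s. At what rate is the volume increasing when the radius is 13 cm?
10140π cm³/s

V = (4/3)πr³
dV/dt = dV/dr · dr/dt = 4πr² · 15
At r = 13: dV/dt = 10140π cm³/s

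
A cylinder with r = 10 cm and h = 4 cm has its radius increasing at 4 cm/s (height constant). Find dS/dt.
192π cm²/s

S = 2πrh + 2πr² (lateral + bases)
dS/dt = (2πh + 4πr)·dr/dt = (2π·4 + 4π·10)·4
= 192π cm²/s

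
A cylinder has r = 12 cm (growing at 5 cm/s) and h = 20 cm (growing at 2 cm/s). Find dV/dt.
2688π cm³/s

V = πr²h
dV/dt = 2πrh·dr/dt + πr²·dh/dt
= 2π(12)(20)(5) + π(12)²(2)
= 2688π cm³/s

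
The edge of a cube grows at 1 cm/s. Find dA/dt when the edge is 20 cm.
240 cm²/s

A = 6s²
dA/dt = 12s · ds/dt = 12·20·1 = 240 cm²/s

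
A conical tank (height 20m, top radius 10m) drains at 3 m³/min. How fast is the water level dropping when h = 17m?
12/(289π) ≈ 0.01322 m/min

r/h = 10/20, so r = (1/2)h
V = (1/3)πr²h = (1/3)π((1/2)h)²h = (1/12)πh³
dV/dh = (1/4)πh²
dh/dt = (dV/dt)/(dV/dh) = -3/((1/4)π·17²) = -12/(289π) m/min
The level is dropping at 12/(289π) ≈ 0.01322 m/min.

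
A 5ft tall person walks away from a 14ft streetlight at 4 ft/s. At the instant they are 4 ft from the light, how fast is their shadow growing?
20/9 ft/s

By similar triangles: 14/(x+s) = 5/s
Solving: s = 5x/9
ds/dt = 5/9 · dx/dt = 5/9 · 4 = 20/9 ft/s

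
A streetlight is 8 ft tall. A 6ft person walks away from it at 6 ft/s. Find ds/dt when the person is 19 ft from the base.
18 ft/s

By similar triangles: 8/(x+s) = 6/s
Solving: s = 6x/2
ds/dt = 6/2 · dx/dt = 3 · 6 = 18 ft/s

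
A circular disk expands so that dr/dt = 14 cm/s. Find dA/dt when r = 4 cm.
112π cm²/s

A = πr²
dA/dt = 2πr · dr/dt = 2π(4)(14) = 112π cm²/s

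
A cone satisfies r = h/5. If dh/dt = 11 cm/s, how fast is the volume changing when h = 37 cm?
15059π/25 cm³/s

V = (1/3)π(h/5)²h = πh³/75
dV/dt = πh²/25 · 11
At h = 37: dV/dt = 15059π/25 cm³/s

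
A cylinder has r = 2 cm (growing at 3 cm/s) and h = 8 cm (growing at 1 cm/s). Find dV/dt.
100π cm³/s

V = πr²h
dV/dt = 2πrh·dr/dt + πr²·dh/dt
= 2π(2)(8)(3) + π(2)²(1)
= 100π cm³/s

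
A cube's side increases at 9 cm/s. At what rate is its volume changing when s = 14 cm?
5292 cm³/s

V = s³
dV/dt = 3s² · ds/dt = 3·14²·9 = 5292 cm³/s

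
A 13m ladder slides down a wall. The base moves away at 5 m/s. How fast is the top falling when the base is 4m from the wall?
20√17/51 ≈ 1.617 m/s

x² + y² = 13²
2x·dx/dt + 2y·dy/dt = 0
dy/dt = -x/y · dx/dt = -4/(3√17) · 5 = -20√17/51 m/s
The top is descending at 20√17/51 ≈ 1.617 m/s.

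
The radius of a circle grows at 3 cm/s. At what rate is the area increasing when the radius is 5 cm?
30π cm²/s

A = πr²
dA/dt = 2πr · dr/dt = 2π(5)(3) = 30π cm²/s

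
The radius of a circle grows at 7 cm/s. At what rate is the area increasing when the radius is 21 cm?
294π cm²/s

A = πr²
dA/dt = 2πr · dr/dt = 2π(21)(7) = 294π cm²/s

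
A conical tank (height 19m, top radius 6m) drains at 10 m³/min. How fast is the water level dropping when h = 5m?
361/(90π) ≈ 1.277 m/min

r/h = 6/19, so r = (6/19)h
V = (1/3)πr²h = (1/3)π((6/19)h)²h = (12/361)πh³
dV/dh = (36/361)πh²
dh/dt = (dV/dt)/(dV/dh) = -10/((36/361)π·5²) = -361/(90π) m/min
The level is dropping at 361/(90π) ≈ 1.277 m/min.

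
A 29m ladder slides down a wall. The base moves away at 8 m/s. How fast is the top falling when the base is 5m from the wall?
10√51/51 ≈ 1.4 m/s

x² + y² = 29²
2x·dx/dt + 2y·dy/dt = 0
dy/dt = -x/y · dx/dt = -5/(4√51) · 8 = -10√51/51 m/s
The top is descending at 10√51/51 ≈ 1.4 m/s.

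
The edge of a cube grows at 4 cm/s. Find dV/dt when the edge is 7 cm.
588 cm³/s

V = s³
dV/dt = 3s² · ds/dt = 3·7²·4 = 588 cm³/s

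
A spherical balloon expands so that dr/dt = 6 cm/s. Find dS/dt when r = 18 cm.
864π cm²/s

S = 4πr²
dS/dt = dS/dr · dr/dt = 8πr · 6
At r = 18: dS/dt = 864π cm²/s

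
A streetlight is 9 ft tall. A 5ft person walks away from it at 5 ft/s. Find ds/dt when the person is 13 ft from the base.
25/4 ft/s

By similar triangles: 9/(x+s) = 5/s
Solving: s = 5x/4
ds/dt = 5/4 · dx/dt = 5/4 · 5 = 25/4 ft/s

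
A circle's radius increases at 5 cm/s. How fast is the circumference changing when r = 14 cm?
10π cm/s

C = 2πr
dC/dt = 2π · dr/dt = 2π · 5 = 10π cm/s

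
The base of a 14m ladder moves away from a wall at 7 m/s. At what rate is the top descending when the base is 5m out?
35√19/57 ≈ 2.677 m/s

x² + y² = 14²
2x·dx/dt + 2y·dy/dt = 0
dy/dt = -x/y · dx/dt = -5/(3√19) · 7 = -35√19/57 m/s
The top is descending at 35√19/57 ≈ 2.677 m/s.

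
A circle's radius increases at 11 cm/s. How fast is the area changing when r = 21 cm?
462π cm²/s

A = πr²
dA/dt = 2πr · dr/dt = 2π(21)(11) = 462π cm²/s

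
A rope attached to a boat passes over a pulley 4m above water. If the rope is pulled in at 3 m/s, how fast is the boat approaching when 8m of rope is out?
2√3 ≈ 3.464 m/s

rope² = x² + 4²
x = √(8² - 4²) = 4√3
dx/dt = (rope/x) · d(rope)/dt = (8/(4√3)) · (-3) = -2√3 m/s
The boat approaches at 2√3 ≈ 3.464 m/s.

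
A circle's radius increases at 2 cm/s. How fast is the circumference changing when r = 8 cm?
4π cm/s

C = 2πr
dC/dt = 2π · dr/dt = 2π · 2 = 4π cm/s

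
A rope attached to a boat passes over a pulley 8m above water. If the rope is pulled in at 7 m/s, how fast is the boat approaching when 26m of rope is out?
91√17/51 ≈ 7.357 m/s

rope² = x² + 8²
x = √(26² - 8²) = 6√17
dx/dt = (rope/x) · d(rope)/dt = (26/(6√17)) · (-7) = -91√17/51 m/s
The boat approaches at 91√17/51 ≈ 7.357 m/s.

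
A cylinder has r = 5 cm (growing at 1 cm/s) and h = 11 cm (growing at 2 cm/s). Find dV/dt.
160π cm³/s

V = πr²h
dV/dt = 2πrh·dr/dt + πr²·dh/dt
= 2π(5)(11)(1) + π(5)²(2)
= 160π cm³/s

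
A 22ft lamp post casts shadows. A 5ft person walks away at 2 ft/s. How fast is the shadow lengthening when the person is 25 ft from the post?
10/17 ft/s

By similar triangles: 22/(x+s) = 5/s
Solving: s = 5x/17
ds/dt = 5/17 · dx/dt = 5/17 · 2 = 10/17 ft/s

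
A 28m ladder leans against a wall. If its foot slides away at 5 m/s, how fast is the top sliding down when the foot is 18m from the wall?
9√115/23 ≈ 4.196 m/s

x² + y² = 28²
2x·dx/dt + 2y·dy/dt = 0
dy/dt = -x/y · dx/dt = -18/(2√115) · 5 = -9√115/23 m/s
The top is descending at 9√115/23 ≈ 4.196 m/s.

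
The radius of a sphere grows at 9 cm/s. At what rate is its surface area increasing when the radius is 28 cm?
2016π cm²/s

S = 4πr²
dS/dt = dS/dr · dr/dt = 8πr · 9
At r = 28: dS/dt = 2016π cm²/s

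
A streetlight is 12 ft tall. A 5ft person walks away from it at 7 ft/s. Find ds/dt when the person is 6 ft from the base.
5 ft/s

By similar triangles: 12/(x+s) = 5/s
Solving: s = 5x/7
ds/dt = 5/7 · dx/dt = 5/7 · 7 = 5 ft/s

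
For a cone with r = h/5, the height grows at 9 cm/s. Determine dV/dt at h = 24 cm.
5184π/25 cm³/s

V = (1/3)π(h/5)²h = πh³/75
dV/dt = πh²/25 · 9
At h = 24: dV/dt = 5184π/25 cm³/s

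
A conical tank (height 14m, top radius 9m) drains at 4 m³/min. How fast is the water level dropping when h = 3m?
784/(729π) ≈ 0.3423 m/min

r/h = 9/14, so r = (9/14)h
V = (1/3)πr²h = (1/3)π((9/14)h)²h = (27/196)πh³
dV/dh = (81/196)πh²
dh/dt = (dV/dt)/(dV/dh) = -4/((81/196)π·3²) = -784/(729π) m/min
The level is dropping at 784/(729π) ≈ 0.3423 m/min.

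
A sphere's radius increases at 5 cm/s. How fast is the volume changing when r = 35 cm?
24500π cm³/s

V = (4/3)πr³
dV/dt = dV/dr · dr/dt = 4πr² · 5
At r = 35: dV/dt = 24500π cm³/s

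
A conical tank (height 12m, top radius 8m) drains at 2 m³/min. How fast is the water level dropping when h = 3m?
1/(2π) ≈ 0.1592 m/min

r/h = 8/12, so r = (2/3)h
V = (1/3)πr²h = (1/3)π((2/3)h)²h = (4/27)πh³
dV/dh = (4/9)πh²
dh/dt = (dV/dt)/(dV/dh) = -2/((4/9)π·3²) = -1/(2π) m/min
The level is dropping at 1/(2π) ≈ 0.1592 m/min.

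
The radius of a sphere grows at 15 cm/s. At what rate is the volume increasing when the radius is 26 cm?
40560π cm³/s

V = (4/3)πr³
dV/dt = dV/dr · dr/dt = 4πr² · 15
At r = 26: dV/dt = 40560π cm³/s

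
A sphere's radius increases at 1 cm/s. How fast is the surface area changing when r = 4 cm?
32π cm²/s

S = 4πr²
dS/dt = dS/dr · dr/dt = 8πr · 1
At r = 4: dS/dt = 32π cm²/s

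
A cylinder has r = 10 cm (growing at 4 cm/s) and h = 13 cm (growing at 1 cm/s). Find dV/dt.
1140π cm³/s

V = πr²h
dV/dt = 2πrh·dr/dt + πr²·dh/dt
= 2π(10)(13)(4) + π(10)²(1)
= 1140π cm³/s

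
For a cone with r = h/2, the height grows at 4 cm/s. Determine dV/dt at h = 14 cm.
196π cm³/s

V = (1/3)π(h/2)²h = πh³/12
dV/dt = πh²/4 · 4
At h = 14: dV/dt = 196π cm³/s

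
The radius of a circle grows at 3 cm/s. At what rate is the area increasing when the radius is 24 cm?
144π cm²/s

A = πr²
dA/dt = 2πr · dr/dt = 2π(24)(3) = 144π cm²/s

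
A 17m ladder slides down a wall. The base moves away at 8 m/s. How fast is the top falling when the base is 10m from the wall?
80√21/63 ≈ 5.819 m/s

x² + y² = 17²
2x·dx/dt + 2y·dy/dt = 0
dy/dt = -x/y · dx/dt = -10/(3√21) · 8 = -80√21/63 m/s
The top is descending at 80√21/63 ≈ 5.819 m/s.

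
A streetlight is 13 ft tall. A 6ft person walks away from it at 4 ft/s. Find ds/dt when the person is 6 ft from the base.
24/7 ft/s

By similar triangles: 13/(x+s) = 6/s
Solving: s = 6x/7
ds/dt = 6/7 · dx/dt = 6/7 · 4 = 24/7 ft/s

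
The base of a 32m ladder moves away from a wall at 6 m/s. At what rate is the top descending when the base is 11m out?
22√903/301 ≈ 2.196 m/s

x² + y² = 32²
2x·dx/dt + 2y·dy/dt = 0
dy/dt = -x/y · dx/dt = -11/√903 · 6 = -22√903/301 m/s
The top is descending at 22√903/301 ≈ 2.196 m/s.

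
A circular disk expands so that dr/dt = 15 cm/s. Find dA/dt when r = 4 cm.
120π cm²/s

A = πr²
dA/dt = 2πr · dr/dt = 2π(4)(15) = 120π cm²/s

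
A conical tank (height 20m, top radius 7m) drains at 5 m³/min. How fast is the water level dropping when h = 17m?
2000/(14161π) ≈ 0.04496 m/min

r/h = 7/20, so r = (7/20)h
V = (1/3)πr²h = (1/3)π((7/20)h)²h = (49/1200)πh³
dV/dh = (49/400)πh²
dh/dt = (dV/dt)/(dV/dh) = -5/((49/400)π·17²) = -2000/(14161π) m/min
The level is dropping at 2000/(14161π) ≈ 0.04496 m/min.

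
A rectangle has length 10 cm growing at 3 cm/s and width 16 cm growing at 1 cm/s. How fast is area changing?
58 cm²/s

A = lw
dA/dt = w·dl/dt + l·dw/dt = 16·3 + 10·1 = 58 cm²/s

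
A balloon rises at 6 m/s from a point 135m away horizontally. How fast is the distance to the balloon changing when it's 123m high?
123√3706/1853 ≈ 4.041 m/s

z² = 135² + y²
z = √(135² + 123²) = 3√3706
dz/dt = y/z · dy/dt = 123/(3√3706) · 6 = 123√3706/1853 ≈ 4.041 m/s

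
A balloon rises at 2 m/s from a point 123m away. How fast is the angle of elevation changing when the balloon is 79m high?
0.011511 rad/s

tan(θ) = y/123
sec²(θ) · dθ/dt = (1/123) · dy/dt
dθ/dt = cos²(θ)/123 · 2 = 123/(123² + 79²) · 2
dθ/dt = 0.011511 rad/s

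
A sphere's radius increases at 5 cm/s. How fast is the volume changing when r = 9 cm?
1620π cm³/s

V = (4/3)πr³
dV/dt = dV/dr · dr/dt = 4πr² · 5
At r = 9: dV/dt = 1620π cm³/s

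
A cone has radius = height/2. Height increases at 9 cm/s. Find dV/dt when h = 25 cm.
5625π/4 cm³/s

V = (1/3)π(h/2)²h = πh³/12
dV/dt = πh²/4 · 9
At h = 25: dV/dt = 5625π/4 cm³/s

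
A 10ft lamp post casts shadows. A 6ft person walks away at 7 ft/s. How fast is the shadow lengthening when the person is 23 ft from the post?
21/2 ft/s

By similar triangles: 10/(x+s) = 6/s
Solving: s = 6x/4
ds/dt = 6/4 · dx/dt = 3/2 · 7 = 21/2 ft/s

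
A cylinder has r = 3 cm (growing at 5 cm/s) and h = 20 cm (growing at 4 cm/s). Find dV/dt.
636π cm³/s

V = πr²h
dV/dt = 2πrh·dr/dt + πr²·dh/dt
= 2π(3)(20)(5) + π(3)²(4)
= 636π cm³/s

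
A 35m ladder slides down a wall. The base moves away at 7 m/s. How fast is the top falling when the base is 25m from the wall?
35√6/12 ≈ 7.144 m/s

x² + y² = 35²
2x·dx/dt + 2y·dy/dt = 0
dy/dt = -x/y · dx/dt = -25/(10√6) · 7 = -35√6/12 m/s
The top is descending at 35√6/12 ≈ 7.144 m/s.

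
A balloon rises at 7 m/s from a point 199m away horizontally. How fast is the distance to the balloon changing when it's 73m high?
511√44930/44930 ≈ 2.411 m/s

z² = 199² + y²
z = √(199² + 73²) = √44930
dz/dt = y/z · dy/dt = 73/√44930 · 7 = 511√44930/44930 ≈ 2.411 m/s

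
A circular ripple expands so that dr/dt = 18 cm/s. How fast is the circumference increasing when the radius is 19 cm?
36π cm/s

C = 2πr
dC/dt = 2π · dr/dt = 2π · 18 = 36π cm/s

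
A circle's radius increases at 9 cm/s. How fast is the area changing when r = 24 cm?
432π cm²/s

A = πr²
dA/dt = 2πr · dr/dt = 2π(24)(9) = 432π cm²/s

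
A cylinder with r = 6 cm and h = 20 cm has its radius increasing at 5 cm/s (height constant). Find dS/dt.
320π cm²/s

S = 2πrh + 2πr² (lateral + bases)
dS/dt = (2πh + 4πr)·dr/dt = (2π·20 + 4π·6)·5
= 320π cm²/s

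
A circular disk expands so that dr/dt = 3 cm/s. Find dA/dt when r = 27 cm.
162π cm²/s

A = πr²
dA/dt = 2πr · dr/dt = 2π(27)(3) = 162π cm²/s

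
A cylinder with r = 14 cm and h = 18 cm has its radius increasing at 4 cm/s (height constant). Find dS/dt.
368π cm²/s

S = 2πrh + 2πr² (lateral + bases)
dS/dt = (2πh + 4πr)·dr/dt = (2π·18 + 4π·14)·4
= 368π cm²/s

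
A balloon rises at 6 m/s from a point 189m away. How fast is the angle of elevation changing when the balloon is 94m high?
0.025451 rad/s

tan(θ) = y/189
sec²(θ) · dθ/dt = (1/189) · dy/dt
dθ/dt = cos²(θ)/189 · 6 = 189/(189² + 94²) · 6
dθ/dt = 0.025451 rad/s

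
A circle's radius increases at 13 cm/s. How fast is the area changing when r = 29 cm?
754π cm²/s

A = πr²
dA/dt = 2πr · dr/dt = 2π(29)(13) = 754π cm²/s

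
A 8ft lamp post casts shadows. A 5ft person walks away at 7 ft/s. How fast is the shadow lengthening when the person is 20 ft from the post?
35/3 ft/s

By similar triangles: 8/(x+s) = 5/s
Solving: s = 5x/3
ds/dt = 5/3 · dx/dt = 5/3 · 7 = 35/3 ft/s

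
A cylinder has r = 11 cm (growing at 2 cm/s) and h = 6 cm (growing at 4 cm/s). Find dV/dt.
748π cm³/s

V = πr²h
dV/dt = 2πrh·dr/dt + πr²·dh/dt
= 2π(11)(6)(2) + π(11)²(4)
= 748π cm³/s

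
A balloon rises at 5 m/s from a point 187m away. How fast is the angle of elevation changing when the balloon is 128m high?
0.018207 rad/s

tan(θ) = y/187
sec²(θ) · dθ/dt = (1/187) · dy/dt
dθ/dt = cos²(θ)/187 · 5 = 187/(187² + 128²) · 5
dθ/dt = 0.018207 rad/s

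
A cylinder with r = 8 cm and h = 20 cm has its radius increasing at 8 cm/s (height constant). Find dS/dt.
576π cm²/s

S = 2πrh + 2πr² (lateral + bases)
dS/dt = (2πh + 4πr)·dr/dt = (2π·20 + 4π·8)·8
= 576π cm²/s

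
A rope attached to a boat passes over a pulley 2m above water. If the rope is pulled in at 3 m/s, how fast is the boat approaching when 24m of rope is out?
36√143/143 ≈ 3.01 m/s

rope² = x² + 2²
x = √(24² - 2²) = 2√143
dx/dt = (rope/x) · d(rope)/dt = (24/(2√143)) · (-3) = -36√143/143 m/s
The boat approaches at 36√143/143 ≈ 3.01 m/s.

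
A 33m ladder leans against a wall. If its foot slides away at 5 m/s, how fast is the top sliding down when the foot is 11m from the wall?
5√2/4 ≈ 1.768 m/s

x² + y² = 33²
2x·dx/dt + 2y·dy/dt = 0
dy/dt = -x/y · dx/dt = -11/(22√2) · 5 = -5√2/4 m/s
The top is descending at 5√2/4 ≈ 1.768 m/s.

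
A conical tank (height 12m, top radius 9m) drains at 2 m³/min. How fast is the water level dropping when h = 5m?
32/(225π) ≈ 0.04527 m/min

r/h = 9/12, so r = (3/4)h
V = (1/3)πr²h = (1/3)π((3/4)h)²h = (3/16)πh³
dV/dh = (9/16)πh²
dh/dt = (dV/dt)/(dV/dh) = -2/((9/16)π·5²) = -32/(225π) m/min
The level is dropping at 32/(225π) ≈ 0.04527 m/min.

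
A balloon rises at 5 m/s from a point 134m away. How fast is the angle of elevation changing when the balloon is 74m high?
0.028593 rad/s

tan(θ) = y/134
sec²(θ) · dθ/dt = (1/134) · dy/dt
dθ/dt = cos²(θ)/134 · 5 = 134/(134² + 74²) · 5
dθ/dt = 0.028593 rad/s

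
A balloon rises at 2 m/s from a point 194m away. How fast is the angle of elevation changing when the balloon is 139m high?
0.006812 rad/s

tan(θ) = y/194
sec²(θ) · dθ/dt = (1/194) · dy/dt
dθ/dt = cos²(θ)/194 · 2 = 194/(194² + 139²) · 2
dθ/dt = 0.006812 rad/s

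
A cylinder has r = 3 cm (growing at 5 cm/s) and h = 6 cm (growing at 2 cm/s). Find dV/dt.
198π cm³/s

V = πr²h
dV/dt = 2πrh·dr/dt + πr²·dh/dt
= 2π(3)(6)(5) + π(3)²(2)
= 198π cm³/s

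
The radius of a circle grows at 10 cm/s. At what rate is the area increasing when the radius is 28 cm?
560π cm²/s

A = πr²
dA/dt = 2πr · dr/dt = 2π(28)(10) = 560π cm²/s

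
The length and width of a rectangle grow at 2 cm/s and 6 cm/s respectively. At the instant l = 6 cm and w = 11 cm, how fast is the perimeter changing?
16 cm/s

P = 2(l + w)
dP/dt = 2(dl/dt + dw/dt) = 2(2 + 6) = 16 cm/s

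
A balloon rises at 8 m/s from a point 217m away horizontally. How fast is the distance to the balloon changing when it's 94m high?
752√2237/11185 ≈ 3.18 m/s

z² = 217² + y²
z = √(217² + 94²) = 5√2237
dz/dt = y/z · dy/dt = 94/(5√2237) · 8 = 752√2237/11185 ≈ 3.18 m/s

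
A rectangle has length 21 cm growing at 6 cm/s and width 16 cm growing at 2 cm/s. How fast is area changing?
138 cm²/s

A = lw
dA/dt = w·dl/dt + l·dw/dt = 16·6 + 21·2 = 138 cm²/s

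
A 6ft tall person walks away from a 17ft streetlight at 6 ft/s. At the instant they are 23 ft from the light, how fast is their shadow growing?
36/11 ft/s

By similar triangles: 17/(x+s) = 6/s
Solving: s = 6x/11
ds/dt = 6/11 · dx/dt = 6/11 · 6 = 36/11 ft/s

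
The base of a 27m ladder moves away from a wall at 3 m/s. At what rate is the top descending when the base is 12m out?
12√65/65 ≈ 1.488 m/s

x² + y² = 27²
2x·dx/dt + 2y·dy/dt = 0
dy/dt = -x/y · dx/dt = -12/(3√65) · 3 = -12√65/65 m/s
The top is descending at 12√65/65 ≈ 1.488 m/s.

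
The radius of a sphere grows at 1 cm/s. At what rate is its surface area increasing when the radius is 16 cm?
128π cm²/s

S = 4πr²
dS/dt = dS/dr · dr/dt = 8πr · 1
At r = 16: dS/dt = 128π cm²/s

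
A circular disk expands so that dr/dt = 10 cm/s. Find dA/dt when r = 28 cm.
560π cm²/s

A = πr²
dA/dt = 2πr · dr/dt = 2π(28)(10) = 560π cm²/s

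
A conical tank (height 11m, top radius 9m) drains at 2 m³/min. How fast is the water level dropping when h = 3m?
242/(729π) ≈ 0.1057 m/min

r/h = 9/11, so r = (9/11)h
V = (1/3)πr²h = (1/3)π((9/11)h)²h = (27/121)πh³
dV/dh = (81/121)πh²
dh/dt = (dV/dt)/(dV/dh) = -2/((81/121)π·3²) = -242/(729π) m/min
The level is dropping at 242/(729π) ≈ 0.1057 m/min.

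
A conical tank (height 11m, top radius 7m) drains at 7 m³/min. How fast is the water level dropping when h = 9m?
121/(567π) ≈ 0.06793 m/min

r/h = 7/11, so r = (7/11)h
V = (1/3)πr²h = (1/3)π((7/11)h)²h = (49/363)πh³
dV/dh = (49/121)πh²
dh/dt = (dV/dt)/(dV/dh) = -7/((49/121)π·9²) = -121/(567π) m/min
The level is dropping at 121/(567π) ≈ 0.06793 m/min.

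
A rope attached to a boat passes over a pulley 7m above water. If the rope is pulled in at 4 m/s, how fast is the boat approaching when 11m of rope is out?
11√2/3 ≈ 5.185 m/s

rope² = x² + 7²
x = √(11² - 7²) = 6√2
dx/dt = (rope/x) · d(rope)/dt = (11/(6√2)) · (-4) = -11√2/3 m/s
The boat approaches at 11√2/3 ≈ 5.185 m/s.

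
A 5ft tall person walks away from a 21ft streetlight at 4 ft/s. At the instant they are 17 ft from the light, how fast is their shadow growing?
5/4 ft/s

By similar triangles: 21/(x+s) = 5/s
Solving: s = 5x/16
ds/dt = 5/16 · dx/dt = 5/16 · 4 = 5/4 ft/s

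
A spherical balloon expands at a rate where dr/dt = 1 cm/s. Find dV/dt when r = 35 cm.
4900π cm³/s

V = (4/3)πr³
dV/dt = dV/dr · dr/dt = 4πr² · 1
At r = 35: dV/dt = 4900π cm³/s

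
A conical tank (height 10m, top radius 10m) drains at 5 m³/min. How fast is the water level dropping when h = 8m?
5/(64π) ≈ 0.02487 m/min

r/h = 10/10, so r = h
V = (1/3)πr²h = (1/3)π(h)²h = (1/3)πh³
dV/dh = πh²
dh/dt = (dV/dt)/(dV/dh) = -5/(π·8²) = -5/(64π) m/min
The level is dropping at 5/(64π) ≈ 0.02487 m/min.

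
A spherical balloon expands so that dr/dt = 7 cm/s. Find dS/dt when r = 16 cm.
896π cm²/s

S = 4πr²
dS/dt = dS/dr · dr/dt = 8πr · 7
At r = 16: dS/dt = 896π cm²/s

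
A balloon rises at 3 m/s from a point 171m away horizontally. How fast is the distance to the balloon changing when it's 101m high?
303√39442/39442 ≈ 1.526 m/s

z² = 171² + y²
z = √(171² + 101²) = √39442
dz/dt = y/z · dy/dt = 101/√39442 · 3 = 303√39442/39442 ≈ 1.526 m/s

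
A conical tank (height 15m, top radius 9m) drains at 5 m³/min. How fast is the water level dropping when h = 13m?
125/(1521π) ≈ 0.02616 m/min

r/h = 9/15, so r = (3/5)h
V = (1/3)πr²h = (1/3)π((3/5)h)²h = (3/25)πh³
dV/dh = (9/25)πh²
dh/dt = (dV/dt)/(dV/dh) = -5/((9/25)π·13²) = -125/(1521π) m/min
The level is dropping at 125/(1521π) ≈ 0.02616 m/min.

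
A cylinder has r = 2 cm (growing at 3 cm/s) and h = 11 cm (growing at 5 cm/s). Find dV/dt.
152π cm³/s

V = πr²h
dV/dt = 2πrh·dr/dt + πr²·dh/dt
= 2π(2)(11)(3) + π(2)²(5)
= 152π cm³/s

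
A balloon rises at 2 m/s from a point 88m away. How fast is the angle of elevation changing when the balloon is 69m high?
0.014074 rad/s

tan(θ) = y/88
sec²(θ) · dθ/dt = (1/88) · dy/dt
dθ/dt = cos²(θ)/88 · 2 = 88/(88² + 69²) · 2
dθ/dt = 0.014074 rad/s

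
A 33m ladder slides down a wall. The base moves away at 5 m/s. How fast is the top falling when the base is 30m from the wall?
50√21/21 ≈ 10.91 m/s

x² + y² = 33²
2x·dx/dt + 2y·dy/dt = 0
dy/dt = -x/y · dx/dt = -30/(3√21) · 5 = -50√21/21 m/s
The top is descending at 50√21/21 ≈ 10.91 m/s.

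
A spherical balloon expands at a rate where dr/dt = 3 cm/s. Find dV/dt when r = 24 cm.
6912π cm³/s

V = (4/3)πr³
dV/dt = dV/dr · dr/dt = 4πr² · 3
At r = 24: dV/dt = 6912π cm³/s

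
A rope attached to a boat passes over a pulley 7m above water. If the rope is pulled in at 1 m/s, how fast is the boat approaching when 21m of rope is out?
3√2/4 ≈ 1.061 m/s

rope² = x² + 7²
x = √(21² - 7²) = 14√2
dx/dt = (rope/x) · d(rope)/dt = (21/(14√2)) · (-1) = -3√2/4 m/s
The boat approaches at 3√2/4 ≈ 1.061 m/s.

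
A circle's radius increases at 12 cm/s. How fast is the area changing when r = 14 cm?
336π cm²/s

A = πr²
dA/dt = 2πr · dr/dt = 2π(14)(12) = 336π cm²/s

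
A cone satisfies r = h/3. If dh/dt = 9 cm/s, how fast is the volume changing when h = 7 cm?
49π cm³/s

V = (1/3)π(h/3)²h = πh³/27
dV/dt = πh²/9 · 9
At h = 7: dV/dt = 49π cm³/s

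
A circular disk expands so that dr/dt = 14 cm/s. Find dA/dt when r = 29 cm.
812π cm²/s

A = πr²
dA/dt = 2πr · dr/dt = 2π(29)(14) = 812π cm²/s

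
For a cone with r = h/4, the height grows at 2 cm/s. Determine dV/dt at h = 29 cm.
841π/8 cm³/s

V = (1/3)π(h/4)²h = πh³/48
dV/dt = πh²/16 · 2
At h = 29: dV/dt = 841π/8 cm³/s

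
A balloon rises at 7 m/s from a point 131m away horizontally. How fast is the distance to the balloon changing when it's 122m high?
854√32045/32045 ≈ 4.771 m/s

z² = 131² + y²
z = √(131² + 122²) = √32045
dz/dt = y/z · dy/dt = 122/√32045 · 7 = 854√32045/32045 ≈ 4.771 m/s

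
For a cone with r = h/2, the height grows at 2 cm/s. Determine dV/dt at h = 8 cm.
32π cm³/s

V = (1/3)π(h/2)²h = πh³/12
dV/dt = πh²/4 · 2
At h = 8: dV/dt = 32π cm³/s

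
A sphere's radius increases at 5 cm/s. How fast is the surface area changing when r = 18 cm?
720π cm²/s

S = 4πr²
dS/dt = dS/dr · dr/dt = 8πr · 5
At r = 18: dS/dt = 720π cm²/s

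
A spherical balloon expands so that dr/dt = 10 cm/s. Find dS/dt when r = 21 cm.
1680π cm²/s

S = 4πr²
dS/dt = dS/dr · dr/dt = 8πr · 10
At r = 21: dS/dt = 1680π cm²/s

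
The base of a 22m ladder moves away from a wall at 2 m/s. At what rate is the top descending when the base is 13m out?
26√35/105 ≈ 1.465 m/s

x² + y² = 22²
2x·dx/dt + 2y·dy/dt = 0
dy/dt = -x/y · dx/dt = -13/(3√35) · 2 = -26√35/105 m/s
The top is descending at 26√35/105 ≈ 1.465 m/s.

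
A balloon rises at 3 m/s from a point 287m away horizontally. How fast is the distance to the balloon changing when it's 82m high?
6√53/53 ≈ 0.8242 m/s

z² = 287² + y²
z = √(287² + 82²) = 41√53
dz/dt = y/z · dy/dt = 82/(41√53) · 3 = 6√53/53 ≈ 0.8242 m/s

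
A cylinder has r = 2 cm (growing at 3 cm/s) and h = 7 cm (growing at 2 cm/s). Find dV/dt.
92π cm³/s

V = πr²h
dV/dt = 2πrh·dr/dt + πr²·dh/dt
= 2π(2)(7)(3) + π(2)²(2)
= 92π cm³/s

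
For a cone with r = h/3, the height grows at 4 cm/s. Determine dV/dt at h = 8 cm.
256π/9 cm³/s

V = (1/3)π(h/3)²h = πh³/27
dV/dt = πh²/9 · 4
At h = 8: dV/dt = 256π/9 cm³/s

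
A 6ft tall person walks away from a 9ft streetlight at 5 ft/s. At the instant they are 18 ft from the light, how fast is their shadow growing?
10 ft/s

By similar triangles: 9/(x+s) = 6/s
Solving: s = 6x/3
ds/dt = 6/3 · dx/dt = 2 · 5 = 10 ft/s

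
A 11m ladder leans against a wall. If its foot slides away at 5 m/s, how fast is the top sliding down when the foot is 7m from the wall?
35√2/12 ≈ 4.125 m/s

x² + y² = 11²
2x·dx/dt + 2y·dy/dt = 0
dy/dt = -x/y · dx/dt = -7/(6√2) · 5 = -35√2/12 m/s
The top is descending at 35√2/12 ≈ 4.125 m/s.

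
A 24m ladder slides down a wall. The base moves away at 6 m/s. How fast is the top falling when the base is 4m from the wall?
6√35/35 ≈ 1.014 m/s

x² + y² = 24²
2x·dx/dt + 2y·dy/dt = 0
dy/dt = -x/y · dx/dt = -4/(4√35) · 6 = -6√35/35 m/s
The top is descending at 6√35/35 ≈ 1.014 m/s.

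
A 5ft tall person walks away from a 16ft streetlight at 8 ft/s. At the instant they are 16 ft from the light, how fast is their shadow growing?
40/11 ft/s

By similar triangles: 16/(x+s) = 5/s
Solving: s = 5x/11
ds/dt = 5/11 · dx/dt = 5/11 · 8 = 40/11 ft/s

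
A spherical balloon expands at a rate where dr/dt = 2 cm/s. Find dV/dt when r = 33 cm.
8712π cm³/s

V = (4/3)πr³
dV/dt = dV/dr · dr/dt = 4πr² · 2
At r = 33: dV/dt = 8712π cm³/s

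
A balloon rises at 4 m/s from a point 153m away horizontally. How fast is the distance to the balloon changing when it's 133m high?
266√41098/20549 ≈ 2.624 m/s

z² = 153² + y²
z = √(153² + 133²) = √41098
dz/dt = y/z · dy/dt = 133/√41098 · 4 = 266√41098/20549 ≈ 2.624 m/s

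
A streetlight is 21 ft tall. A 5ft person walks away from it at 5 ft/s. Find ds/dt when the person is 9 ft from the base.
25/16 ft/s

By similar triangles: 21/(x+s) = 5/s
Solving: s = 5x/16
ds/dt = 5/16 · dx/dt = 5/16 · 5 = 25/16 ft/s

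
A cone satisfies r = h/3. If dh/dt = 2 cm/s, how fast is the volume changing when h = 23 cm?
1058π/9 cm³/s

V = (1/3)π(h/3)²h = πh³/27
dV/dt = πh²/9 · 2
At h = 23: dV/dt = 1058π/9 cm³/s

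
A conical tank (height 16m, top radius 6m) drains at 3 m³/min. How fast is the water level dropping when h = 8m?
1/(3π) ≈ 0.1061 m/min

r/h = 6/16, so r = (3/8)h
V = (1/3)πr²h = (1/3)π((3/8)h)²h = (3/64)πh³
dV/dh = (9/64)πh²
dh/dt = (dV/dt)/(dV/dh) = -3/((9/64)π·8²) = -1/(3π) m/min
The level is dropping at 1/(3π) ≈ 0.1061 m/min.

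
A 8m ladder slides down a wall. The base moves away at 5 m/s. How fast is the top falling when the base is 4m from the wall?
5√3/3 ≈ 2.887 m/s

x² + y² = 8²
2x·dx/dt + 2y·dy/dt = 0
dy/dt = -x/y · dx/dt = -4/(4√3) · 5 = -5√3/3 m/s
The top is descending at 5√3/3 ≈ 2.887 m/s.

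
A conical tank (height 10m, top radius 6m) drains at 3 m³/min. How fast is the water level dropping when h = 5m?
1/(3π) ≈ 0.1061 m/min

r/h = 6/10, so r = (3/5)h
V = (1/3)πr²h = (1/3)π((3/5)h)²h = (3/25)πh³
dV/dh = (9/25)πh²
dh/dt = (dV/dt)/(dV/dh) = -3/((9/25)π·5²) = -1/(3π) m/min
The level is dropping at 1/(3π) ≈ 0.1061 m/min.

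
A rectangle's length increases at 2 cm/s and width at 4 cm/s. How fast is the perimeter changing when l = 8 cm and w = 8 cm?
12 cm/s

P = 2(l + w)
dP/dt = 2(dl/dt + dw/dt) = 2(2 + 4) = 12 cm/s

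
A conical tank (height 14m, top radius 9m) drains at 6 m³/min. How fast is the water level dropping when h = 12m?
49/(486π) ≈ 0.03209 m/min

r/h = 9/14, so r = (9/14)h
V = (1/3)πr²h = (1/3)π((9/14)h)²h = (27/196)πh³
dV/dh = (81/196)πh²
dh/dt = (dV/dt)/(dV/dh) = -6/((81/196)π·12²) = -49/(486π) m/min
The level is dropping at 49/(486π) ≈ 0.03209 m/min.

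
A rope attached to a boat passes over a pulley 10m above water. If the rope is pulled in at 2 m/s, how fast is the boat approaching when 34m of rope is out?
17√66/66 ≈ 2.093 m/s

rope² = x² + 10²
x = √(34² - 10²) = 4√66
dx/dt = (rope/x) · d(rope)/dt = (34/(4√66)) · (-2) = -17√66/66 m/s
The boat approaches at 17√66/66 ≈ 2.093 m/s.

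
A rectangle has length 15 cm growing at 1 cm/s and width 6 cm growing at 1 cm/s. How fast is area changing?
21 cm²/s

A = lw
dA/dt = w·dl/dt + l·dw/dt = 6·1 + 15·1 = 21 cm²/s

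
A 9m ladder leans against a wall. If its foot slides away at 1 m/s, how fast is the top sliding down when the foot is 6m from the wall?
2√5/5 ≈ 0.8944 m/s

x² + y² = 9²
2x·dx/dt + 2y·dy/dt = 0
dy/dt = -x/y · dx/dt = -6/(3√5) · 1 = -2√5/5 m/s
The top is descending at 2√5/5 ≈ 0.8944 m/s.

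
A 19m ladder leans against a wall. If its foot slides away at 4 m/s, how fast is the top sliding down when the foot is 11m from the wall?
11√15/15 ≈ 2.84 m/s

x² + y² = 19²
2x·dx/dt + 2y·dy/dt = 0
dy/dt = -x/y · dx/dt = -11/(4√15) · 4 = -11√15/15 m/s
The top is descending at 11√15/15 ≈ 2.84 m/s.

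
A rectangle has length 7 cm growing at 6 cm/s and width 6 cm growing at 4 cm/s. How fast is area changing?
64 cm²/s

A = lw
dA/dt = w·dl/dt + l·dw/dt = 6·6 + 7·4 = 64 cm²/s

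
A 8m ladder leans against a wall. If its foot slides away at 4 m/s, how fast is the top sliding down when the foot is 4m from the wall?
4√3/3 ≈ 2.309 m/s

x² + y² = 8²
2x·dx/dt + 2y·dy/dt = 0
dy/dt = -x/y · dx/dt = -4/(4√3) · 4 = -4√3/3 m/s
The top is descending at 4√3/3 ≈ 2.309 m/s.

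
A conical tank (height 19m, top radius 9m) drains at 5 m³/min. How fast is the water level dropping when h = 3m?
1805/(729π) ≈ 0.7881 m/min

r/h = 9/19, so r = (9/19)h
V = (1/3)πr²h = (1/3)π((9/19)h)²h = (27/361)πh³
dV/dh = (81/361)πh²
dh/dt = (dV/dt)/(dV/dh) = -5/((81/361)π·3²) = -1805/(729π) m/min
The level is dropping at 1805/(729π) ≈ 0.7881 m/min.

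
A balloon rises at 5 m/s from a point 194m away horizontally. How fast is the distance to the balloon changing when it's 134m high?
335√13898/13898 ≈ 2.842 m/s

z² = 194² + y²
z = √(194² + 134²) = 2√13898
dz/dt = y/z · dy/dt = 134/(2√13898) · 5 = 335√13898/13898 ≈ 2.842 m/s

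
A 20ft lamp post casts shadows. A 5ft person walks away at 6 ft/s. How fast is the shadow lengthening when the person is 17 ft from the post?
2 ft/s

By similar triangles: 20/(x+s) = 5/s
Solving: s = 5x/15
ds/dt = 5/15 · dx/dt = 1/3 · 6 = 2 ft/s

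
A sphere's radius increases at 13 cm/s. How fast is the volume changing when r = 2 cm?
208π cm³/s

V = (4/3)πr³
dV/dt = dV/dr · dr/dt = 4πr² · 13
At r = 2: dV/dt = 208π cm³/s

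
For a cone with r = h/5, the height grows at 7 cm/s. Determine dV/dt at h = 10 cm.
28π cm³/s

V = (1/3)π(h/5)²h = πh³/75
dV/dt = πh²/25 · 7
At h = 10: dV/dt = 28π cm³/s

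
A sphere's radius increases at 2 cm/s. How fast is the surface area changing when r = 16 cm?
256π cm²/s

S = 4πr²
dS/dt = dS/dr · dr/dt = 8πr · 2
At r = 16: dS/dt = 256π cm²/s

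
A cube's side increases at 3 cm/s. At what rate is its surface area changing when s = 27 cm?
972 cm²/s

A = 6s²
dA/dt = 12s · ds/dt = 12·27·3 = 972 cm²/s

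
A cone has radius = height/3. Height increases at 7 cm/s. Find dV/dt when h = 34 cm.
8092π/9 cm³/s

V = (1/3)π(h/3)²h = πh³/27
dV/dt = πh²/9 · 7
At h = 34: dV/dt = 8092π/9 cm³/s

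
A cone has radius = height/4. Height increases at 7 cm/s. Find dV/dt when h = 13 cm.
1183π/16 cm³/s

V = (1/3)π(h/4)²h = πh³/48
dV/dt = πh²/16 · 7
At h = 13: dV/dt = 1183π/16 cm³/s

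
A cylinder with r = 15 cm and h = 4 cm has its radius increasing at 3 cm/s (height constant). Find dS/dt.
204π cm²/s

S = 2πrh + 2πr² (lateral + bases)
dS/dt = (2πh + 4πr)·dr/dt = (2π·4 + 4π·15)·3
= 204π cm²/s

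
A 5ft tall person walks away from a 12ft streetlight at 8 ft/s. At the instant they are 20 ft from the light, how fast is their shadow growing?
40/7 ft/s

By similar triangles: 12/(x+s) = 5/s
Solving: s = 5x/7
ds/dt = 5/7 · dx/dt = 5/7 · 8 = 40/7 ft/s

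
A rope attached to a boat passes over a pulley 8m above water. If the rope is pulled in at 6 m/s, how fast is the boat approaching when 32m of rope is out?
8√15/5 ≈ 6.197 m/s

rope² = x² + 8²
x = √(32² - 8²) = 8√15
dx/dt = (rope/x) · d(rope)/dt = (32/(8√15)) · (-6) = -8√15/5 m/s
The boat approaches at 8√15/5 ≈ 6.197 m/s.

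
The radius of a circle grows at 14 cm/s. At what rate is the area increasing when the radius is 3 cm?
84π cm²/s

A = πr²
dA/dt = 2πr · dr/dt = 2π(3)(14) = 84π cm²/s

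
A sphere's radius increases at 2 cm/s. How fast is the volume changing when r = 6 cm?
288π cm³/s

V = (4/3)πr³
dV/dt = dV/dr · dr/dt = 4πr² · 2
At r = 6: dV/dt = 288π cm³/s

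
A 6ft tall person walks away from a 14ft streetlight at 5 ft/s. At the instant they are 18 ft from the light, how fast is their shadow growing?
15/4 ft/s

By similar triangles: 14/(x+s) = 6/s
Solving: s = 6x/8
ds/dt = 6/8 · dx/dt = 3/4 · 5 = 15/4 ft/s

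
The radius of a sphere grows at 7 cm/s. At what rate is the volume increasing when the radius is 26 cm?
18928π cm³/s

V = (4/3)πr³
dV/dt = dV/dr · dr/dt = 4πr² · 7
At r = 26: dV/dt = 18928π cm³/s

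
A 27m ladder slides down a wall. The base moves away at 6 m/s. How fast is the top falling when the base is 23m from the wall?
69√2/10 ≈ 9.758 m/s

x² + y² = 27²
2x·dx/dt + 2y·dy/dt = 0
dy/dt = -x/y · dx/dt = -23/(10√2) · 6 = -69√2/10 m/s
The top is descending at 69√2/10 ≈ 9.758 m/s.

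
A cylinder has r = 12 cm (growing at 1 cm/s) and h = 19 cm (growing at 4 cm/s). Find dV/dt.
1032π cm³/s

V = πr²h
dV/dt = 2πrh·dr/dt + πr²·dh/dt
= 2π(12)(19)(1) + π(12)²(4)
= 1032π cm³/s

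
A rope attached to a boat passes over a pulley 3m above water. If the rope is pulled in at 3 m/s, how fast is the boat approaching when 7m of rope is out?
21√10/20 ≈ 3.32 m/s

rope² = x² + 3²
x = √(7² - 3²) = 2√10
dx/dt = (rope/x) · d(rope)/dt = (7/(2√10)) · (-3) = -21√10/20 m/s
The boat approaches at 21√10/20 ≈ 3.32 m/s.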